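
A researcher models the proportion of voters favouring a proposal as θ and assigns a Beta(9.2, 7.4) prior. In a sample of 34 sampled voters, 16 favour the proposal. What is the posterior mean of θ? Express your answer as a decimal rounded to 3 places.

Posterior mean ≈ 0.498

The binomial likelihood is conjugate to the Beta prior: with 16 successes and 18 failures, the posterior is Beta(9.2+16, 7.4+18) = Beta(25.2, 25.4).
E[θ | data] = 25.2/(25.2+25.4) = 0.498.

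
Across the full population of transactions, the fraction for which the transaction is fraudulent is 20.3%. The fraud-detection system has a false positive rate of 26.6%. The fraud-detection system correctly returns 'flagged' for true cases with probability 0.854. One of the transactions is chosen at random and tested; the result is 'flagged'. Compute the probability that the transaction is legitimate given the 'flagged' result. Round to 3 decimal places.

P(¬H | E) ≈ 0.550

Write H for 'the transaction is fraudulent'. Prior odds H:¬H = 0.203/0.797 = 0.25471. For the 'flagged' outcome, the likelihood ratio is 0.854/0.266 = 3.2105.
Posterior odds = 0.25471 × 3.2105 = 0.81774, so P(H|E) = 0.81774/(1+0.81774) = 0.450. Then P(¬H|E) = 1 − 0.450 = 0.550.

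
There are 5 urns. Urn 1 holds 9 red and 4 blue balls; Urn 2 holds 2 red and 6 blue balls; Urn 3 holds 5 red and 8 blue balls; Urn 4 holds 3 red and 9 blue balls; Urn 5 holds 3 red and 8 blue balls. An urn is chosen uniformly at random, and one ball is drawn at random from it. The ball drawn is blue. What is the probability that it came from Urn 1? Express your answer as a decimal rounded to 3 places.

Posterior probability ≈ 0.098

Tabulate prior·likelihood by source: [1] prior 0.2, lik 0.3077, product 0.06154; [2] prior 0.2, lik 0.75, product 0.1500; [3] prior 0.2, lik 0.6154, product 0.1231; [4] prior 0.2, lik 0.75, product 0.1500; [5] prior 0.2, lik 0.7273, product 0.1455.
Normalizing constant = 0.63007; the posterior for Urn 1 is its product over the sum, 0.06154/0.63007 = 0.098.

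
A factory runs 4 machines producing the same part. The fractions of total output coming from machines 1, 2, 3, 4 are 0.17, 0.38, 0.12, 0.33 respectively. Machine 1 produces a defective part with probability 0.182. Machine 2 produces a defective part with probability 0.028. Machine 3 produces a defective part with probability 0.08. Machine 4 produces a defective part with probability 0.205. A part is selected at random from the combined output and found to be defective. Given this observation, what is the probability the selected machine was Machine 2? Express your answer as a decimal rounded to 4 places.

Tabulate prior·likelihood by source: [1] prior 0.17, lik 0.182, product 0.03094; [2] prior 0.38, lik 0.028, product 0.01064; [3] prior 0.12, lik 0.08, product 0.009600; [4] prior 0.33, lik 0.205, product 0.06765.
Normalizing constant = 0.11883; the posterior for Machine 2 is its product over the sum, 0.01064/0.11883 = 0.0895.

Posterior probability ≈ 0.0895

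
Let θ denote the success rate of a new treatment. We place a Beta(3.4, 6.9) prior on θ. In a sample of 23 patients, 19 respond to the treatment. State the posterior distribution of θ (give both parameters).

The binomial likelihood is conjugate to the Beta prior: with 19 successes and 4 failures, the posterior is Beta(3.4+19, 6.9+4) = Beta(22.4, 10.9).

Posterior: Beta(22.4, 10.9)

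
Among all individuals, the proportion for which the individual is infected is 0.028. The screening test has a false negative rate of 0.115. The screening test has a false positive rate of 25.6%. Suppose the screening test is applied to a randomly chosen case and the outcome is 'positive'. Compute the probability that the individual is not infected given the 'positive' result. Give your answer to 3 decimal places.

P(¬H | E) ≈ 0.909

Let H be the event that the individual is infected. P(H) = 0.028, so P(¬H) = 0.972. With E the 'positive' result, P(E|H) = 0.885 and P(E|¬H) = 0.256.
P(E) = 0.885·0.028 + 0.256·0.972 = 0.024780 + 0.24883 = 0.27361.
By Bayes' theorem, P(H|E) = 0.024780 / 0.27361 = 0.091. Hence P(¬H|E) = 1 − 0.091 = 0.909.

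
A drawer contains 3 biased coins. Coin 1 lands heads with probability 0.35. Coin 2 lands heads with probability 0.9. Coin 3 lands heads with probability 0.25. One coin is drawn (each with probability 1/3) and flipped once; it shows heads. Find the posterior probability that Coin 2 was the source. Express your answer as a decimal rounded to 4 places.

Tabulate prior·likelihood by source: [1] prior 0.333333, lik 0.35, product 0.1167; [2] prior 0.333333, lik 0.9, product 0.3000; [3] prior 0.333333, lik 0.25, product 0.08333.
Normalizing constant = 0.50000; the posterior for Coin 2 is its product over the sum, 0.3000/0.50000 = 0.6000.

Posterior probability ≈ 0.6000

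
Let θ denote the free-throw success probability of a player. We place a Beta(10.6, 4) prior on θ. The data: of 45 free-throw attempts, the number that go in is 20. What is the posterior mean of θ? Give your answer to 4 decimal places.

Posterior mean ≈ 0.5134

The binomial likelihood is conjugate to the Beta prior: with 20 successes and 25 failures, the posterior is Beta(10.6+20, 4+25) = Beta(30.6, 29).
E[θ | data] = 30.6/(30.6+29) = 0.5134.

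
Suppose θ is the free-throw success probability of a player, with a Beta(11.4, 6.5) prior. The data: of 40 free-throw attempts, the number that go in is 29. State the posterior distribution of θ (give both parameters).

Posterior: Beta(40.4, 17.5)

The binomial likelihood is conjugate to the Beta prior: with 29 successes and 11 failures, the posterior is Beta(11.4+29, 6.5+11) = Beta(40.4, 17.5).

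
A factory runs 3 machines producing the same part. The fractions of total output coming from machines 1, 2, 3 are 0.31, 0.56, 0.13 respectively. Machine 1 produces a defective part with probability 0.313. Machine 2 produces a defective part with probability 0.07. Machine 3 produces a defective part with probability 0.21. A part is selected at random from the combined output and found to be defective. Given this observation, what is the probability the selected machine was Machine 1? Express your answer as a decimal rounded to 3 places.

Posterior probability ≈ 0.593

Tabulate prior·likelihood by source: [1] prior 0.31, lik 0.313, product 0.09703; [2] prior 0.56, lik 0.07, product 0.03920; [3] prior 0.13, lik 0.21, product 0.02730.
Normalizing constant = 0.16353; the posterior for Machine 1 is its product over the sum, 0.09703/0.16353 = 0.593.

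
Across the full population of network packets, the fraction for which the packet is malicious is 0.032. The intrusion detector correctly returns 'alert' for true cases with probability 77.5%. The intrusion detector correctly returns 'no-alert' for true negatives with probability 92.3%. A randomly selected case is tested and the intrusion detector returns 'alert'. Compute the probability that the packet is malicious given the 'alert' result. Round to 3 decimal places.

Let H be the event that the packet is malicious. P(H) = 0.032, so P(¬H) = 0.968. With E the 'alert' result, P(E|H) = 0.775 and P(E|¬H) = 0.077.
P(E) = 0.775·0.032 + 0.077·0.968 = 0.024800 + 0.074536 = 0.099336.
By Bayes' theorem, P(H|E) = 0.024800 / 0.099336 = 0.250.

P(H | E) ≈ 0.250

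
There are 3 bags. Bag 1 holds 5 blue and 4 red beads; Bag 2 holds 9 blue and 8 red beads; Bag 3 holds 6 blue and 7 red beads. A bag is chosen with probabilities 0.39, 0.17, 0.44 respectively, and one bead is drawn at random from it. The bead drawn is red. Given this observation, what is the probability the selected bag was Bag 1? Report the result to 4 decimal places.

P(red|Bag 1) = 0.4444; P(red|Bag 2) = 0.4706; P(red|Bag 3) = 0.5385.
Prior × likelihood for each source: 0.39·0.4444=0.1733, 0.17·0.4706=0.08000, 0.44·0.5385=0.2369. Summing gives P(red) = 0.49026.
P(Bag 1 | red) = 0.1733 / 0.49026 = 0.3536.

Posterior probability ≈ 0.3536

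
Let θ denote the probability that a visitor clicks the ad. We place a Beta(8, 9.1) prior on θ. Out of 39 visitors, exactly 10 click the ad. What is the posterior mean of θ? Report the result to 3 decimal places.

Posterior mean ≈ 0.321

The binomial likelihood is conjugate to the Beta prior: with 10 successes and 29 failures, the posterior is Beta(8+10, 9.1+29) = Beta(18, 38.1).
E[θ | data] = 18/(18+38.1) = 0.321.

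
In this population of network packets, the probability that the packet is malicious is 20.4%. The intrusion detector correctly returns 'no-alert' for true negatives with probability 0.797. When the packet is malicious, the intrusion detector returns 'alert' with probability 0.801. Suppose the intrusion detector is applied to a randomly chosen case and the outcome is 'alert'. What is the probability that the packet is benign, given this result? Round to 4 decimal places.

Write H for 'the packet is malicious'. Prior odds H:¬H = 0.204/0.796 = 0.25628. For the 'alert' outcome, the likelihood ratio is 0.801/0.203 = 3.9458.
Posterior odds = 0.25628 × 3.9458 = 1.0112, so P(H|E) = 1.0112/(1+1.0112) = 0.5028. Then P(¬H|E) = 1 − 0.5028 = 0.4972.

P(¬H | E) ≈ 0.4972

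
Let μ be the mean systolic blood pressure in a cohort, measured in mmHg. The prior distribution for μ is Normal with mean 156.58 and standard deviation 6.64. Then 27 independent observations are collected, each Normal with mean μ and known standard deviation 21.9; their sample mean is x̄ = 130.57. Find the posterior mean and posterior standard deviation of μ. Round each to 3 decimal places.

Posterior mean ≈ 138.040; posterior SD ≈ 3.558

Prior precision 1/τ₀² = 1/6.64² = 0.0226811; data precision n/σ² = 27/21.9² = 0.0562957.
Posterior precision = 0.0226811 + 0.0562957 = 0.0789768, giving posterior SD = 1/√0.0789768 = 3.558.
Posterior mean = (0.0226811·156.58 + 0.0562957·130.57) / 0.0789768 = 138.040.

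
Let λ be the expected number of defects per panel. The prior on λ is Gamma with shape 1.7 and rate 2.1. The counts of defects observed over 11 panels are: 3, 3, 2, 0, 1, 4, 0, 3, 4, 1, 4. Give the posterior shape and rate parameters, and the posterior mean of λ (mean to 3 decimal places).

The Poisson likelihood adds the total count to the shape and the number of exposure periods to the rate. Here ∑xᵢ = 25 and n = 11, so shape 1.7→26.7 and rate 2.1→13.1.
Posterior mean = shape/rate = 26.7/13.1 = 2.038.

Posterior: Gamma(shape=26.7, rate=13.1); mean ≈ 2.038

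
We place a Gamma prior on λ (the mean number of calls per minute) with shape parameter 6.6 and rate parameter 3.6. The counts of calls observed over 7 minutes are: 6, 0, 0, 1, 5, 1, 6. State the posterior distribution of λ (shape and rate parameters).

Posterior: Gamma(shape=25.6, rate=10.6)

Total count ∑xᵢ = 19 over n = 7 minutes.
Gamma is conjugate to the Poisson likelihood: posterior is Gamma(shape = 6.6+19 = 25.6, rate = 3.6+7 = 10.6).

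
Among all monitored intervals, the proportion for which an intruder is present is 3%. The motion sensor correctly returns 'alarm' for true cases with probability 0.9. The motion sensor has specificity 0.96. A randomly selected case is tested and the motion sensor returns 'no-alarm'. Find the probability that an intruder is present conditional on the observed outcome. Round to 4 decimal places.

Write H for 'an intruder is present'. Prior odds H:¬H = 0.03/0.97 = 0.030928. For the 'no-alarm' outcome, the likelihood ratio is 0.1/0.96 = 0.10417.
Posterior odds = 0.030928 × 0.10417 = 0.0032216, so P(H|E) = 0.0032216/(1+0.0032216) = 0.0032.

P(H | E) ≈ 0.0032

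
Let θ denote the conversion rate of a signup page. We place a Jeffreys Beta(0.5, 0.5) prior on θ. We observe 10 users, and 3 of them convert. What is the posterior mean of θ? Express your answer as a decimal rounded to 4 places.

Posterior mean ≈ 0.3182

Observing 3 successes and 7 failures updates Beta(0.5, 0.5) by adding the success and failure counts to the two shape parameters: α = 0.5+3 = 3.5, β = 0.5+7 = 7.5.
Posterior mean = α/(α+β) = 3.5/11 = 0.3182.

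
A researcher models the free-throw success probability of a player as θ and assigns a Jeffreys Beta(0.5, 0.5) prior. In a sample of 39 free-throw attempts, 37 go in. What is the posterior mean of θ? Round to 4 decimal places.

Observing 37 successes and 2 failures updates Beta(0.5, 0.5) by adding the success and failure counts to the two shape parameters: α = 0.5+37 = 37.5, β = 0.5+2 = 2.5.
E[θ | data] = 37.5/(37.5+2.5) = 0.9375.

Posterior mean ≈ 0.9375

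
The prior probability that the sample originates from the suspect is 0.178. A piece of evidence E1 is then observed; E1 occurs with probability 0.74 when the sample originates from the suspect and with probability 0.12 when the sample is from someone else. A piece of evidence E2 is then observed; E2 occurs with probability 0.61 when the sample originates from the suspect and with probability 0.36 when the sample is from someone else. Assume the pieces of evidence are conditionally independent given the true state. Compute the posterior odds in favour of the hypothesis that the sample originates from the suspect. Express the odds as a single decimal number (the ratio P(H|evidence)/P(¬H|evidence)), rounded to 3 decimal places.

Prior odds = 0.178/(1−0.178) = 0.21655.
Likelihood ratio for E1 = 0.74/0.12 = 6.1667.
Likelihood ratio for E2 = 0.61/0.36 = 1.6944.
Posterior odds = prior odds × LR₁ × LR₂ = 2.2627.

Posterior odds ≈ 2.263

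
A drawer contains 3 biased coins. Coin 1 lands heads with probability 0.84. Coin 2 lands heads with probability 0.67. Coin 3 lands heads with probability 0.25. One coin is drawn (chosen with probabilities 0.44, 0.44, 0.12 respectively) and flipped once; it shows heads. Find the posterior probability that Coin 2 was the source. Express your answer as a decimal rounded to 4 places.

P(heads|C1) = 0.84; P(heads|C2) = 0.67; P(heads|C3) = 0.25.
Prior × likelihood for each source: 0.44·0.84=0.3696, 0.44·0.67=0.2948, 0.12·0.25=0.03000. Summing gives P(heads) = 0.69440.
P(Coin 2 | heads) = 0.2948 / 0.69440 = 0.4245.

Posterior probability ≈ 0.4245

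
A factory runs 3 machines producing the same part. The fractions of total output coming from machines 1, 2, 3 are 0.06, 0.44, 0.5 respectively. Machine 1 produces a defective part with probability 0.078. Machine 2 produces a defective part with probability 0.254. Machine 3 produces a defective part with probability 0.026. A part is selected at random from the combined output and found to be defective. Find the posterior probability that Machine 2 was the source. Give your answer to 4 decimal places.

Posterior probability ≈ 0.8634

P(defective|M1) = 0.078; P(defective|M2) = 0.254; P(defective|M3) = 0.026.
Prior × likelihood for each source: 0.06·0.078=0.004680, 0.44·0.254=0.1118, 0.5·0.026=0.01300. Summing gives P(defective) = 0.12944.
P(Machine 2 | defective) = 0.1118 / 0.12944 = 0.8634.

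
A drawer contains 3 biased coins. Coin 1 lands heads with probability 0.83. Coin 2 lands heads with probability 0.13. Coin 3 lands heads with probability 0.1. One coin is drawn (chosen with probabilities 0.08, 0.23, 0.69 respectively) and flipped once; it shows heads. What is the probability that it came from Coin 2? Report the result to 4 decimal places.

Posterior probability ≈ 0.1809

Tabulate prior·likelihood by source: [1] prior 0.08, lik 0.83, product 0.06640; [2] prior 0.23, lik 0.13, product 0.02990; [3] prior 0.69, lik 0.1, product 0.06900.
Normalizing constant = 0.16530; the posterior for Coin 2 is its product over the sum, 0.02990/0.16530 = 0.1809.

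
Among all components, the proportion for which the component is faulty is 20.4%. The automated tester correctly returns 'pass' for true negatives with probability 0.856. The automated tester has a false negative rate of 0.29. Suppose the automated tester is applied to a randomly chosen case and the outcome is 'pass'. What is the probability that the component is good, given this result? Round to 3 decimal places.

P(¬H | E) ≈ 0.920

Let H be the event that the component is faulty. P(H) = 0.204, so P(¬H) = 0.796. With E the 'pass' result, P(E|H) = 0.29 and P(E|¬H) = 0.856.
P(E) = 0.29·0.204 + 0.856·0.796 = 0.059160 + 0.68138 = 0.74054.
By Bayes' theorem, P(H|E) = 0.059160 / 0.74054 = 0.080. Hence P(¬H|E) = 1 − 0.080 = 0.920.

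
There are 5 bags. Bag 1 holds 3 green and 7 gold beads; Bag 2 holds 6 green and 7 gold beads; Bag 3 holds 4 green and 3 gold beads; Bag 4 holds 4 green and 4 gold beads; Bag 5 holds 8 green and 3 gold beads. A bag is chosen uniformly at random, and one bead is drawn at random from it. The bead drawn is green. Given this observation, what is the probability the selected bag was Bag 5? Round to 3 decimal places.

Posterior probability ≈ 0.284

Tabulate prior·likelihood by source: [1] prior 0.2, lik 0.3, product 0.06000; [2] prior 0.2, lik 0.4615, product 0.09231; [3] prior 0.2, lik 0.5714, product 0.1143; [4] prior 0.2, lik 0.5, product 0.1000; [5] prior 0.2, lik 0.7273, product 0.1455.
Normalizing constant = 0.51205; the posterior for Bag 5 is its product over the sum, 0.1455/0.51205 = 0.284.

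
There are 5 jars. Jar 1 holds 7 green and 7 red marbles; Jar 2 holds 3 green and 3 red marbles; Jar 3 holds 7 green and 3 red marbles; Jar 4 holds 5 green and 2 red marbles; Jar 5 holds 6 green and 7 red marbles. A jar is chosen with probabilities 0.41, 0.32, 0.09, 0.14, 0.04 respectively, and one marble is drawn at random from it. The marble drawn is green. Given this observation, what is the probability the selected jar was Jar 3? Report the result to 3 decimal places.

Posterior probability ≈ 0.115

P(green|Jar 1) = 0.5; P(green|Jar 2) = 0.5; P(green|Jar 3) = 0.7; P(green|Jar 4) = 0.7143; P(green|Jar 5) = 0.4615.
Prior × likelihood for each source: 0.41·0.5=0.2050, 0.32·0.5=0.1600, 0.09·0.7=0.06300, 0.14·0.7143=0.1000, 0.04·0.4615=0.01846. Summing gives P(green) = 0.54646.
P(Jar 3 | green) = 0.06300 / 0.54646 = 0.115.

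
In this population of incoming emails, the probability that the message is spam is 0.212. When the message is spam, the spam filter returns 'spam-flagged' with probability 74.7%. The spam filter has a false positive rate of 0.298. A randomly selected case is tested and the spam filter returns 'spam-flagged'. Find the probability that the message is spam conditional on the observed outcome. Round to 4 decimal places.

Let H be the event that the message is spam. P(H) = 0.212, so P(¬H) = 0.788. With E the 'spam-flagged' result, P(E|H) = 0.747 and P(E|¬H) = 0.298.
P(E) = 0.747·0.212 + 0.298·0.788 = 0.15836 + 0.23482 = 0.39319.
By Bayes' theorem, P(H|E) = 0.15836 / 0.39319 = 0.4028.

P(H | E) ≈ 0.4028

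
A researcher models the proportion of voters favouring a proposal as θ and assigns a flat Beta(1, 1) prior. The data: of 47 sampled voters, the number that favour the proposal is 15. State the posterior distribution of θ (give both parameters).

Posterior: Beta(16, 33)

Observing 15 successes and 32 failures updates Beta(1, 1) by adding the success and failure counts to the two shape parameters: α = 1+15 = 16, β = 1+32 = 33.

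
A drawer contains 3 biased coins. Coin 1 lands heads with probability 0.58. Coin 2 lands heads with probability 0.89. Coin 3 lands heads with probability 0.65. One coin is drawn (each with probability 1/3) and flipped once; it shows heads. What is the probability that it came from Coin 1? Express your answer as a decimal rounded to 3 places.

Posterior probability ≈ 0.274

Tabulate prior·likelihood by source: [1] prior 0.333333, lik 0.58, product 0.1933; [2] prior 0.333333, lik 0.89, product 0.2967; [3] prior 0.333333, lik 0.65, product 0.2167.
Normalizing constant = 0.70667; the posterior for Coin 1 is its product over the sum, 0.1933/0.70667 = 0.274.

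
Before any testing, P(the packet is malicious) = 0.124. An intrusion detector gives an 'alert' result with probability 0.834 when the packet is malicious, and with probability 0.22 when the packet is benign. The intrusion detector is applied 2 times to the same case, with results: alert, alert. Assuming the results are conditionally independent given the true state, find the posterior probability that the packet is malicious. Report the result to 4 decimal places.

Let H be the event that the packet is malicious; start with P(H) = 0.124. P('alert'|H) = 0.834, P('alert'|¬H) = 0.22.
Update on result 1 ('alert'): P(H) ← 0.834·0.1240 / (0.834·0.1240 + 0.22·0.8760) = 0.10342/0.29614 = 0.3492.
Update on result 2 ('alert'): P(H) ← 0.834·0.3492 / (0.834·0.3492 + 0.22·0.6508) = 0.29125/0.43442 = 0.6704.

Posterior P(H) ≈ 0.6704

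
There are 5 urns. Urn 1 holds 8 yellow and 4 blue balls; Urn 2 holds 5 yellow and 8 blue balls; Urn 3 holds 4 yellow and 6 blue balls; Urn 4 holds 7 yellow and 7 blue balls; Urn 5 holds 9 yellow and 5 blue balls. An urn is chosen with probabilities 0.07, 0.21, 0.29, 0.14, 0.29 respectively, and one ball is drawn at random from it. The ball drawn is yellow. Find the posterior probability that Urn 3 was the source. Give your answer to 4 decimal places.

Tabulate prior·likelihood by source: [1] prior 0.07, lik 0.6667, product 0.04667; [2] prior 0.21, lik 0.3846, product 0.08077; [3] prior 0.29, lik 0.4, product 0.1160; [4] prior 0.14, lik 0.5, product 0.07000; [5] prior 0.29, lik 0.6429, product 0.1864.
Normalizing constant = 0.49986; the posterior for Urn 3 is its product over the sum, 0.1160/0.49986 = 0.2321.

Posterior probability ≈ 0.2321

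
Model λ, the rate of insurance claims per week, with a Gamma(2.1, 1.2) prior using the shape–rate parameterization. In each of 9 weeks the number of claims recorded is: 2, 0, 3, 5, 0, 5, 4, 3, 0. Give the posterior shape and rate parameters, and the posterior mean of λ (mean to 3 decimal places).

Posterior: Gamma(shape=24.1, rate=10.2); mean ≈ 2.363

The Poisson likelihood adds the total count to the shape and the number of exposure periods to the rate. Here ∑xᵢ = 22 and n = 9, so shape 2.1→24.1 and rate 1.2→10.2.
E[λ | data] = 24.1/10.2 = 2.363.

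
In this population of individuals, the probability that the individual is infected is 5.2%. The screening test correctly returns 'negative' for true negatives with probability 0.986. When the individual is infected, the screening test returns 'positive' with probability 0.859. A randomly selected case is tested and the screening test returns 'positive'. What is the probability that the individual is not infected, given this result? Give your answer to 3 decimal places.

Write H for 'the individual is infected'. Prior odds H:¬H = 0.052/0.948 = 0.054852. For the 'positive' outcome, the likelihood ratio is 0.859/0.014 = 61.357.
Posterior odds = 0.054852 × 61.357 = 3.3656, so P(H|E) = 3.3656/(1+3.3656) = 0.771. Then P(¬H|E) = 1 − 0.771 = 0.229.

P(¬H | E) ≈ 0.229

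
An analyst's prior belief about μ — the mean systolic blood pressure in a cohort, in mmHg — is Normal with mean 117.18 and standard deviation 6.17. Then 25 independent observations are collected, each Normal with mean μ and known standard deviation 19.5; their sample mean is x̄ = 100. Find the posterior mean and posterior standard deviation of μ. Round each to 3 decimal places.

Posterior mean ≈ 104.905; posterior SD ≈ 3.297

Prior precision 1/τ₀² = 1/6.17² = 0.0262682; data precision n/σ² = 25/19.5² = 0.0657462.
Posterior precision = 0.0262682 + 0.0657462 = 0.0920144, giving posterior SD = 1/√0.0920144 = 3.297.
Posterior mean = (0.0262682·117.18 + 0.0657462·100) / 0.0920144 = 104.905.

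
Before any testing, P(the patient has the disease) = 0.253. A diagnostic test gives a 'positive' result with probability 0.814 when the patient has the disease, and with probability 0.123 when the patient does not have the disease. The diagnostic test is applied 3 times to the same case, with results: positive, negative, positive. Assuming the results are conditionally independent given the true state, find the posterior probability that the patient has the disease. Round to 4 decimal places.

Let H be the event that the patient has the disease; start with P(H) = 0.253. P('positive'|H) = 0.814, P('positive'|¬H) = 0.123.
Update on result 1 ('positive'): P(H) ← 0.814·0.2530 / (0.814·0.2530 + 0.123·0.7470) = 0.20594/0.29782 = 0.6915.
Update on result 2 ('negative'): P(H) ← 0.186·0.6915 / (0.186·0.6915 + 0.877·0.3085) = 0.12862/0.39918 = 0.3222.
Update on result 3 ('positive'): P(H) ← 0.814·0.3222 / (0.814·0.3222 + 0.123·0.6778) = 0.26227/0.34564 = 0.7588.

Posterior P(H) ≈ 0.7588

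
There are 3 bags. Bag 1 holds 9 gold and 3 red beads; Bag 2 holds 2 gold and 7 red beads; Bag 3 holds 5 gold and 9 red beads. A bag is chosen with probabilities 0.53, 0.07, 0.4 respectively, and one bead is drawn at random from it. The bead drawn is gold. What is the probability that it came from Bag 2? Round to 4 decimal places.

Posterior probability ≈ 0.0280

P(gold|Bag 1) = 0.75; P(gold|Bag 2) = 0.2222; P(gold|Bag 3) = 0.3571.
Prior × likelihood for each source: 0.53·0.75=0.3975, 0.07·0.2222=0.01556, 0.4·0.3571=0.1429. Summing gives P(gold) = 0.55591.
P(Bag 2 | gold) = 0.01556 / 0.55591 = 0.0280.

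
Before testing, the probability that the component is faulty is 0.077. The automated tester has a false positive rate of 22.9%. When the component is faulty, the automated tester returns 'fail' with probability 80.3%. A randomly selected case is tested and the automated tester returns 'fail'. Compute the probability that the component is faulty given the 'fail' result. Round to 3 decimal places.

Let H be the event that the component is faulty. P(H) = 0.077, so P(¬H) = 0.923. With E the 'fail' result, P(E|H) = 0.803 and P(E|¬H) = 0.229.
P(E) = 0.803·0.077 + 0.229·0.923 = 0.061831 + 0.21137 = 0.27320.
By Bayes' theorem, P(H|E) = 0.061831 / 0.27320 = 0.226.

P(H | E) ≈ 0.226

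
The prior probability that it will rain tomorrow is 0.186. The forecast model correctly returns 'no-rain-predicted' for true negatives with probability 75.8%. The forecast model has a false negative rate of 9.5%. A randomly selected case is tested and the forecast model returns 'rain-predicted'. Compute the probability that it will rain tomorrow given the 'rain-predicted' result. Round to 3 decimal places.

P(H | E) ≈ 0.461

Let H be the event that it will rain tomorrow. P(H) = 0.186, so P(¬H) = 0.814. With E the 'rain-predicted' result, P(E|H) = 0.905 and P(E|¬H) = 0.242.
P(E) = 0.905·0.186 + 0.242·0.814 = 0.16833 + 0.19699 = 0.36532.
By Bayes' theorem, P(H|E) = 0.16833 / 0.36532 = 0.461.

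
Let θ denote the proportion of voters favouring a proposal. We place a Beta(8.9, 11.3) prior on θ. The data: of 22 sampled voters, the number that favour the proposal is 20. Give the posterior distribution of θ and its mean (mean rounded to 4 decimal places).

Posterior: Beta(28.9, 13.3); mean ≈ 0.6848

Observing 20 successes and 2 failures updates Beta(8.9, 11.3) by adding the success and failure counts to the two shape parameters: α = 8.9+20 = 28.9, β = 11.3+2 = 13.3.
Posterior mean = α/(α+β) = 28.9/42.2 = 0.6848.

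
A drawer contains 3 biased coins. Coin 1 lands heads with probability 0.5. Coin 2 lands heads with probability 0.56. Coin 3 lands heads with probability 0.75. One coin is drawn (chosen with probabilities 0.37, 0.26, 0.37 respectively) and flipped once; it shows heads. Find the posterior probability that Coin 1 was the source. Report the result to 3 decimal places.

Tabulate prior·likelihood by source: [1] prior 0.37, lik 0.5, product 0.1850; [2] prior 0.26, lik 0.56, product 0.1456; [3] prior 0.37, lik 0.75, product 0.2775.
Normalizing constant = 0.60810; the posterior for Coin 1 is its product over the sum, 0.1850/0.60810 = 0.304.

Posterior probability ≈ 0.304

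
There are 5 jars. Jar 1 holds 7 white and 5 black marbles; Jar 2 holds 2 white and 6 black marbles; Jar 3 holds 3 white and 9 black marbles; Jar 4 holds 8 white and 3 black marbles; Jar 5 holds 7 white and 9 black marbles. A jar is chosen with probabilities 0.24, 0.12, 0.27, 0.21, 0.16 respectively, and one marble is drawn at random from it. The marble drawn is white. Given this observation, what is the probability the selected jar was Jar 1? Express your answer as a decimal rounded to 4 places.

Posterior probability ≈ 0.3042

Tabulate prior·likelihood by source: [1] prior 0.24, lik 0.5833, product 0.1400; [2] prior 0.12, lik 0.25, product 0.03000; [3] prior 0.27, lik 0.25, product 0.06750; [4] prior 0.21, lik 0.7273, product 0.1527; [5] prior 0.16, lik 0.4375, product 0.07000.
Normalizing constant = 0.46023; the posterior for Jar 1 is its product over the sum, 0.1400/0.46023 = 0.3042.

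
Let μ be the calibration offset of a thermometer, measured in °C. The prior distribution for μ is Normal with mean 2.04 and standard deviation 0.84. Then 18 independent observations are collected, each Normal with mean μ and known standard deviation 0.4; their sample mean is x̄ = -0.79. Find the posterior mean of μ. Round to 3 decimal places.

Posterior mean ≈ -0.755

With known σ, the Normal prior is conjugate. Weight on the data is w = (n/σ²)/(n/σ² + 1/τ₀²) = 112.500/(112.500+1.41723) = 0.98756.
Posterior mean = w·x̄ + (1−w)·μ₀ = 0.98756·-0.79 + 0.012441·2.04 = -0.755.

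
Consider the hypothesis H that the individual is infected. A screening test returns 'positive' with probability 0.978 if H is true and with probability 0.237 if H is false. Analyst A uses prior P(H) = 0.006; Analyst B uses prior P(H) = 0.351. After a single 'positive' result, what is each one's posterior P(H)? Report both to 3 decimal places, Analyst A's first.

Analyst A: 0.024; Analyst B: 0.691

P('+'|H) = 0.978, P('+'|¬H) = 0.237.
Analyst A: numerator 0.978·0.006 = 0.0058680; evidence = 0.0058680+0.237·0.994 = 0.24145; posterior = 0.024.
Analyst B: numerator 0.978·0.351 = 0.34328; evidence = 0.34328+0.237·0.649 = 0.49709; posterior = 0.691.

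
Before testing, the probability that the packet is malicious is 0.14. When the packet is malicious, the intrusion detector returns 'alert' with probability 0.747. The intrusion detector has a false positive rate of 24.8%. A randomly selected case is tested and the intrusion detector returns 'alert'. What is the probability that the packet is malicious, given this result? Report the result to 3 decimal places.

Write H for 'the packet is malicious'. Prior odds H:¬H = 0.14/0.86 = 0.16279. For the 'alert' outcome, the likelihood ratio is 0.747/0.248 = 3.0121.
Posterior odds = 0.16279 × 3.0121 = 0.49034, so P(H|E) = 0.49034/(1+0.49034) = 0.329.

P(H | E) ≈ 0.329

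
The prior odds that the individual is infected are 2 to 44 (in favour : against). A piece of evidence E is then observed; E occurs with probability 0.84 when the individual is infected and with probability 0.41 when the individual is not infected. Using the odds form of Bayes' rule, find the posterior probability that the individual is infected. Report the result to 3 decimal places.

Posterior probability ≈ 0.085

Prior odds = 2/44 = 0.045455.
Likelihood ratio for E = 0.84/0.41 = 2.0488.
Posterior odds = prior odds × LR = 0.093126.
Posterior probability = odds/(1+odds) = 0.093126/1.0931 = 0.085.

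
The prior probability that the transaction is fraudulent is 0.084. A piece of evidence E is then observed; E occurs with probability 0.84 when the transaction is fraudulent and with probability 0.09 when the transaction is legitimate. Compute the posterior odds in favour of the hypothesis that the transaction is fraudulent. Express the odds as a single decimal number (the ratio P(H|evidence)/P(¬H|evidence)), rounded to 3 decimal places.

Prior odds = 0.084/(1−0.084) = 0.091703.
Likelihood ratio for E = 0.84/0.09 = 9.3333.
Posterior odds = prior odds × LR = 0.85590.

Posterior odds ≈ 0.856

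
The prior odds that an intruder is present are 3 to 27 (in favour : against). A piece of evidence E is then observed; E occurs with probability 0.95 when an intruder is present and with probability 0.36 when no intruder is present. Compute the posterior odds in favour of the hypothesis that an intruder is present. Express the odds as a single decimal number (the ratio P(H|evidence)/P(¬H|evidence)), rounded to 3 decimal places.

Posterior odds ≈ 0.293

Prior odds = 3/27 = 0.11111. In log-odds, ln(0.11111) = -2.1972.
Add log likelihood ratio: ln(2.6389) = 0.97036.
Posterior log-odds = -1.2269, so posterior odds = exp(-1.2269) = 0.29321.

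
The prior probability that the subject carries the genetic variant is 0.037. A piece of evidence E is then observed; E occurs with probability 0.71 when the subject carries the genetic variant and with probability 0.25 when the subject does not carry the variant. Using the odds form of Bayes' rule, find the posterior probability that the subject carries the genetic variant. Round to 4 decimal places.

Posterior probability ≈ 0.0984

Prior odds = 0.037/(1−0.037) = 0.038422.
Likelihood ratio for E = 0.71/0.25 = 2.8400.
Posterior odds = prior odds × LR = 0.10912.
Posterior probability = odds/(1+odds) = 0.10912/1.1091 = 0.0984.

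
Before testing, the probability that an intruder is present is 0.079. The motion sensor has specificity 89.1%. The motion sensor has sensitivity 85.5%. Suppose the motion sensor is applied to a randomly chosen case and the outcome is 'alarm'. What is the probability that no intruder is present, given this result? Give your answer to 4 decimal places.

Write H for 'an intruder is present'. Prior odds H:¬H = 0.079/0.921 = 0.085776. For the 'alarm' outcome, the likelihood ratio is 0.855/0.109 = 7.8440.
Posterior odds = 0.085776 × 7.8440 = 0.67283, so P(H|E) = 0.67283/(1+0.67283) = 0.4022. Then P(¬H|E) = 1 − 0.4022 = 0.5978.

P(¬H | E) ≈ 0.5978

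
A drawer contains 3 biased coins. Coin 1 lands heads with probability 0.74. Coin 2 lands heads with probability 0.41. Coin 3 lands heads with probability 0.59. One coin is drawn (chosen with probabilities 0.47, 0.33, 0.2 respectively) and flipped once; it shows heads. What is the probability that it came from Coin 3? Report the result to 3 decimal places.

Posterior probability ≈ 0.196

Tabulate prior·likelihood by source: [1] prior 0.47, lik 0.74, product 0.3478; [2] prior 0.33, lik 0.41, product 0.1353; [3] prior 0.2, lik 0.59, product 0.1180.
Normalizing constant = 0.60110; the posterior for Coin 3 is its product over the sum, 0.1180/0.60110 = 0.196.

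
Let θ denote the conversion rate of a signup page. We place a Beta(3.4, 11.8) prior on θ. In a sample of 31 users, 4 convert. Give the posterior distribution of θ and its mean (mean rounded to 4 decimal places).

Posterior: Beta(7.4, 38.8); mean ≈ 0.1602

Observing 4 successes and 27 failures updates Beta(3.4, 11.8) by adding the success and failure counts to the two shape parameters: α = 3.4+4 = 7.4, β = 11.8+27 = 38.8.
E[θ | data] = 7.4/(7.4+38.8) = 0.1602.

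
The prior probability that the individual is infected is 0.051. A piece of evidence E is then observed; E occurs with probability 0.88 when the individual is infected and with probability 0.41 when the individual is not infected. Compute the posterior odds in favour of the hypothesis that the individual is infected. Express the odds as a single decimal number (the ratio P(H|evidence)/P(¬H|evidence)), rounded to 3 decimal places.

Prior odds = 0.051/(1−0.051) = 0.053741. In log-odds, ln(0.053741) = -2.9236.
Add log likelihood ratio: ln(2.1463) = 0.76376.
Posterior log-odds = -2.1598, so posterior odds = exp(-2.1598) = 0.11535.

Posterior odds ≈ 0.115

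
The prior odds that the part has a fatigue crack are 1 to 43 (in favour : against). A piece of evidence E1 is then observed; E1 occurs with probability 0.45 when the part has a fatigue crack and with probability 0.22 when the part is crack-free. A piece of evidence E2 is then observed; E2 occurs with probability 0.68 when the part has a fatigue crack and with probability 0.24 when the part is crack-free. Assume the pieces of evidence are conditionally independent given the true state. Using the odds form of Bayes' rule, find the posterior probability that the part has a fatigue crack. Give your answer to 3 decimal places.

Prior odds = 1/43 = 0.023256. In log-odds, ln(0.023256) = -3.7612.
Add log likelihood ratios: ln(2.0455) + ln(2.8333) = 1.7571.
Posterior log-odds = -2.0041, so posterior odds = exp(-2.0041) = 0.13478. Converting, P(H|E) = 0.13478/1.1348 = 0.119.

Posterior probability ≈ 0.119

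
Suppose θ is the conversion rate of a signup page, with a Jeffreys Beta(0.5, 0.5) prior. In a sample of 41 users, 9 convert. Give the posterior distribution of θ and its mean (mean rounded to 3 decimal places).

Posterior: Beta(9.5, 32.5); mean ≈ 0.226

Observing 9 successes and 32 failures updates Beta(0.5, 0.5) by adding the success and failure counts to the two shape parameters: α = 0.5+9 = 9.5, β = 0.5+32 = 32.5.
E[θ | data] = 9.5/(9.5+32.5) = 0.226.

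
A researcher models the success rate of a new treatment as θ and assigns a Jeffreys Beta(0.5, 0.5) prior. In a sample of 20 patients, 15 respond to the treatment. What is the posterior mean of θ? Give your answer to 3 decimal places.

The binomial likelihood is conjugate to the Beta prior: with 15 successes and 5 failures, the posterior is Beta(0.5+15, 0.5+5) = Beta(15.5, 5.5).
Posterior mean = α/(α+β) = 15.5/21 = 0.738.

Posterior mean ≈ 0.738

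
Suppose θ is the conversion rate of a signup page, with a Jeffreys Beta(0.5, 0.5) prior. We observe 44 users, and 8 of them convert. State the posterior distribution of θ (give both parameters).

Posterior: Beta(8.5, 36.5)

The binomial likelihood is conjugate to the Beta prior: with 8 successes and 36 failures, the posterior is Beta(0.5+8, 0.5+36) = Beta(8.5, 36.5).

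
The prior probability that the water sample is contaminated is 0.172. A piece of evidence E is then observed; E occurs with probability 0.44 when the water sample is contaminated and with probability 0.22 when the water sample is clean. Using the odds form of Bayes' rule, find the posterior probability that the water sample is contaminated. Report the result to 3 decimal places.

Prior odds = 0.172/(1−0.172) = 0.20773.
Likelihood ratio for E = 0.44/0.22 = 2.0000.
Posterior odds = prior odds × LR = 0.41546.
Posterior probability = odds/(1+odds) = 0.41546/1.4155 = 0.294.

Posterior probability ≈ 0.294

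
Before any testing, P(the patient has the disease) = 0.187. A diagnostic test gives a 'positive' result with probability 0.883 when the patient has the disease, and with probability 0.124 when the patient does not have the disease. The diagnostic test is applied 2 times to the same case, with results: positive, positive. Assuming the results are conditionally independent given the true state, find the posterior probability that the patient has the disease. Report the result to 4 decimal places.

With H the event that the patient has the disease, the joint likelihood of the observed sequence is P(data|H) = 0.883·0.883 = 0.77969 and P(data|¬H) = 0.124·0.124 = 0.015376.
Bayes: P(H|data) = 0.187·0.77969 / (0.187·0.77969 + 0.813·0.015376) = 0.14580/0.15830 = 0.9210.

Posterior P(H) ≈ 0.9210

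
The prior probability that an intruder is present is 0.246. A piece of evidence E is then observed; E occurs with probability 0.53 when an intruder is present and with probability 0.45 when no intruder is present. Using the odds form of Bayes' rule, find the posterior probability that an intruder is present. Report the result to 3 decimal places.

Posterior probability ≈ 0.278

Prior odds = 0.246/(1−0.246) = 0.32626.
Likelihood ratio for E = 0.53/0.45 = 1.1778.
Posterior odds = prior odds × LR = 0.38426.
Posterior probability = odds/(1+odds) = 0.38426/1.3843 = 0.278.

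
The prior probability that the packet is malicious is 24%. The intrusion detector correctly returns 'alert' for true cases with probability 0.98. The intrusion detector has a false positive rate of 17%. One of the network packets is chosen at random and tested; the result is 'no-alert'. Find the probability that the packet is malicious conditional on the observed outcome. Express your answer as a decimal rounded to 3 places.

P(H | E) ≈ 0.008

Write H for 'the packet is malicious'. Prior odds H:¬H = 0.24/0.76 = 0.31579. For the 'no-alert' outcome, the likelihood ratio is 0.02/0.83 = 0.024096.
Posterior odds = 0.31579 × 0.024096 = 0.0076094, so P(H|E) = 0.0076094/(1+0.0076094) = 0.008.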